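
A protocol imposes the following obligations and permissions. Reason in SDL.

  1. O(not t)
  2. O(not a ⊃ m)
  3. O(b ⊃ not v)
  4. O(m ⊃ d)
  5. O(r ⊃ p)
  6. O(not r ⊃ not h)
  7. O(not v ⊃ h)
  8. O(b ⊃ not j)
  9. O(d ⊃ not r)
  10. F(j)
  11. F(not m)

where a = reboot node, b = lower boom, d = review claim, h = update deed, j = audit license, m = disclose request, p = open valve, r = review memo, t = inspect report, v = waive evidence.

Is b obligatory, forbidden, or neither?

F(not m) at premise 11 means O(m).
From O(m) and premise 4, O(m ⊃ d), we obtain O(d).
Premise 9 is O(d ⊃ not r); since O(d), deontic closure gives O(not r).
With premise 6, O(not r ⊃ not h), the K-axiom yields O(not h).
Premise 7, O(not v ⊃ h), contraposes to O(not h ⊃ v); with O(not h) we get O(v).
Premise 3 is O(b ⊃ not v); contrapositively O(v ⊃ not b). Since O(v) holds, K gives O(not b).
Premises 1, 2, 5, 8, 10 do not contribute to this derivation.
Thus O(not b), which is F(b): b is forbidden.

Forbidden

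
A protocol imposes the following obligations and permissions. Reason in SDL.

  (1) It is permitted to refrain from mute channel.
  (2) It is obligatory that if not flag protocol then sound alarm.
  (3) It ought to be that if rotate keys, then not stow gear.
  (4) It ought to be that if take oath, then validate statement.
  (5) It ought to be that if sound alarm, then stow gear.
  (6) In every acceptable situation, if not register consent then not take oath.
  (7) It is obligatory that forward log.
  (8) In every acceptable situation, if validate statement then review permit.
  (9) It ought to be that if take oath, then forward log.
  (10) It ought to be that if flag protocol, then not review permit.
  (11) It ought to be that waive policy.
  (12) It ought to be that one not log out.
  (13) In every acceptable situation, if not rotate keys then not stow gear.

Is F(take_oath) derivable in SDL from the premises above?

Yes

Premises 13 and 3 cover both cases: O(¬rotate_keys → ¬stow_gear) and O(rotate_keys → ¬stow_gear). Since ¬rotate_keys ∨ rotate_keys is a tautology, O(¬stow_gear) follows.
Premise 5, O(sound_alarm → stow_gear), contraposes to O(¬stow_gear → ¬sound_alarm); with O(¬stow_gear) we get O(¬sound_alarm).
Premise 2 is O(¬flag_protocol → sound_alarm); contrapositively O(¬sound_alarm → flag_protocol). Since O(¬sound_alarm) holds, K gives O(flag_protocol).
Premise 10 is O(flag_protocol → ¬review_permit); since O(flag_protocol), deontic closure gives O(¬review_permit).
Premise 8 is O(validate_statement → review_permit); contrapositively O(¬review_permit → ¬validate_statement). Since O(¬review_permit) holds, K gives O(¬validate_statement).
Premise 4, O(take_oath → validate_statement), contraposes to O(¬validate_statement → ¬take_oath); with O(¬validate_statement) we get O(¬take_oath).
Premises 1, 6, 7, 9, 11, 12 do not contribute to this derivation.
So O(¬take_oath) holds, i.e. F(take_oath). The claim follows.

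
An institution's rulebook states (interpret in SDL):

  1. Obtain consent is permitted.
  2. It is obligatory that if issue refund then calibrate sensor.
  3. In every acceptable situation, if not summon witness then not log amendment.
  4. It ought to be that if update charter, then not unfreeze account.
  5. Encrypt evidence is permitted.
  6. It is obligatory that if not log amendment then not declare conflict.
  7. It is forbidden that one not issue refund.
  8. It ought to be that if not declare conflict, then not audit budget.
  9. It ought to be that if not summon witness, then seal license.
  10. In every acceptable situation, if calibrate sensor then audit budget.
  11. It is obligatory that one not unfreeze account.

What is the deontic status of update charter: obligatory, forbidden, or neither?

Neither

Premise 4 is O(update_charter → ¬unfreeze_account); even if O(¬unfreeze_account) held, inferring O(update_charter) would be affirming the consequent — invalid.
No premise or chain of K-axiom applications forces O(update_charter), and none forces O(¬update_charter). So update_charter is neither obligatory nor forbidden under these norms.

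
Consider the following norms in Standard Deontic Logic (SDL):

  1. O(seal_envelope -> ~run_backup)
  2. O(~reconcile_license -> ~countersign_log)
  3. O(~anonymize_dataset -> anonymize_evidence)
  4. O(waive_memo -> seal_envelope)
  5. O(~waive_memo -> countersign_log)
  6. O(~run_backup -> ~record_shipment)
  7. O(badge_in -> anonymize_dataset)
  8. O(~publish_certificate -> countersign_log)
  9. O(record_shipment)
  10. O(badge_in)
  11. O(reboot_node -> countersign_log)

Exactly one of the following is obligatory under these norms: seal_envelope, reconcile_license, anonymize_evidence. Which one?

reconcile_license

Premise 9 gives O(record_shipment).
The contrapositive of premise 6 (O(~run_backup -> ~record_shipment)) is O(record_shipment -> run_backup), and O(record_shipment) is already established, so O(run_backup).
The contrapositive of premise 1 (O(seal_envelope -> ~run_backup)) is O(run_backup -> ~seal_envelope), and O(run_backup) is already established, so O(~seal_envelope).
Premise 4, O(waive_memo -> seal_envelope), contraposes to O(~seal_envelope -> ~waive_memo); with O(~seal_envelope) we get O(~waive_memo).
From O(~waive_memo) and premise 5, O(~waive_memo -> countersign_log), we obtain O(countersign_log).
Premise 2, O(~reconcile_license -> ~countersign_log), contraposes to O(countersign_log -> reconcile_license); with O(countersign_log) we get O(reconcile_license).
So O(reconcile_license) holds — reconcile_license is obligatory. None of the other listed options is made obligatory by any chain of premises.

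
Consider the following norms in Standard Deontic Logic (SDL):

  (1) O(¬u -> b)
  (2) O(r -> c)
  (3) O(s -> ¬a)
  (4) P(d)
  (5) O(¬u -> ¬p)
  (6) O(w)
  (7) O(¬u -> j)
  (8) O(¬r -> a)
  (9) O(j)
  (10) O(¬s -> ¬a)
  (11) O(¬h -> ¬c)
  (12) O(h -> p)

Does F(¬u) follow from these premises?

Premises 3 and 10 cover both cases: O(s -> ¬a) and O(¬s -> ¬a). Since s ∨ ¬s is a tautology, O(¬a) follows.
Premise 8 is O(¬r -> a); contrapositively O(¬a -> r). Since O(¬a) holds, K gives O(r).
With premise 2, O(r -> c), the K-axiom yields O(c).
Premise 11 is O(¬h -> ¬c); contrapositively O(c -> h). Since O(c) holds, K gives O(h).
Applying K to premise 12 (O(h -> p)) and O(h) yields O(p).
The contrapositive of premise 5 (O(¬u -> ¬p)) is O(p -> u), and O(p) is already established, so O(u).
Premises 1, 4, 6, 7, 9 do not contribute to this derivation.
So O(u) holds, i.e. F(¬u). The claim follows.

Yes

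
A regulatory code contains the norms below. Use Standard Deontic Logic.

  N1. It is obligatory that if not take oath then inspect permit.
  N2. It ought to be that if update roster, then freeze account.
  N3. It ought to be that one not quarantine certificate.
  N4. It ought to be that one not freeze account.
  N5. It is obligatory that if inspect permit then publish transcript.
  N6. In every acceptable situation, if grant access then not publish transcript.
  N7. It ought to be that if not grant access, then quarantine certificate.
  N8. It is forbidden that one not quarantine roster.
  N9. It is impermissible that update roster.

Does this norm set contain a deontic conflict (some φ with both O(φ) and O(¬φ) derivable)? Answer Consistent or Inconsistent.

Consistent

Premise 2 is O(update_roster → freeze_account), but O(update_roster) is not derivable from the premises, so it does not yield O(freeze_account).
So O(freeze_account) is not derivable, and the apparent clash with O(¬freeze_account) does not arise.
A world satisfying every obligation exists (e.g. freeze_account=false, grant_access=true, inspect_permit=false, publish_transcript=false, quarantine_certificate=false, quarantine_roster=true, take_oath=true, update_roster=false); no atom is both obligatory and forbidden, so the set is consistent.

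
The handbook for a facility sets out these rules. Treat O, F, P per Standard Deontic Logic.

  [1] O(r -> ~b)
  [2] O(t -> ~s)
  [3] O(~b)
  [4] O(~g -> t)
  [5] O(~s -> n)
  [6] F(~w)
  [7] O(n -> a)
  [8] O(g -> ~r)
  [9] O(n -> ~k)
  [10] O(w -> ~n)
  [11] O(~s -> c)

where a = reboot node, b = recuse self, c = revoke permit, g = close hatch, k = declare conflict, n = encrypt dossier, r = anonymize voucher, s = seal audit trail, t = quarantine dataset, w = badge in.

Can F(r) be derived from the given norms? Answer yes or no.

Premise 6 is F(~w), i.e. O(w).
With premise 10, O(w -> ~n), the K-axiom yields O(~n).
Premise 5, O(~s -> n), contraposes to O(~n -> s); with O(~n) we get O(s).
Premise 2, O(t -> ~s), contraposes to O(s -> ~t); with O(s) we get O(~t).
The contrapositive of premise 4 (O(~g -> t)) is O(~t -> g), and O(~t) is already established, so O(g).
Premise 8 is O(g -> ~r); since O(g), deontic closure gives O(~r).
Premises 1, 3, 7, 9, 11 do not contribute to this derivation.
So O(~r) holds, i.e. F(r). The claim follows.

Yes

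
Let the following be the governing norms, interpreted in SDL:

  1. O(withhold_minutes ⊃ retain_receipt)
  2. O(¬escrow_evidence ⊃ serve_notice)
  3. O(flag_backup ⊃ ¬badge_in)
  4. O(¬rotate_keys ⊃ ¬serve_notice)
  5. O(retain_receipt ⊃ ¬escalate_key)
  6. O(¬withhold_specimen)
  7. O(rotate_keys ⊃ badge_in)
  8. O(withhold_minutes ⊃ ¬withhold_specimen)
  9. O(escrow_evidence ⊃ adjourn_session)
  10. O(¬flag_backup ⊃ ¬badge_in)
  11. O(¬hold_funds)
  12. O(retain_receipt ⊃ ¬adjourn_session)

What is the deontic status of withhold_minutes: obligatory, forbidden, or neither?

Premises 10 and 3 are O(¬flag_backup ⊃ ¬badge_in) and O(flag_backup ⊃ ¬badge_in); every ideal world satisfies ¬flag_backup or flag_backup, so in either case ¬badge_in holds — hence O(¬badge_in).
Premise 7, O(rotate_keys ⊃ badge_in), contraposes to O(¬badge_in ⊃ ¬rotate_keys); with O(¬badge_in) we get O(¬rotate_keys).
Premise 4 is O(¬rotate_keys ⊃ ¬serve_notice); since O(¬rotate_keys), deontic closure gives O(¬serve_notice).
Premise 2, O(¬escrow_evidence ⊃ serve_notice), contraposes to O(¬serve_notice ⊃ escrow_evidence); with O(¬serve_notice) we get O(escrow_evidence).
Applying K to premise 9 (O(escrow_evidence ⊃ adjourn_session)) and O(escrow_evidence) yields O(adjourn_session).
The contrapositive of premise 12 (O(retain_receipt ⊃ ¬adjourn_session)) is O(adjourn_session ⊃ ¬retain_receipt), and O(adjourn_session) is already established, so O(¬retain_receipt).
Premise 1, O(withhold_minutes ⊃ retain_receipt), contraposes to O(¬retain_receipt ⊃ ¬withhold_minutes); with O(¬retain_receipt) we get O(¬withhold_minutes).
Premises 5, 6, 8, 11 do not contribute to this derivation.
Thus O(¬withhold_minutes), which is F(withhold_minutes): withhold_minutes is forbidden.

Forbidden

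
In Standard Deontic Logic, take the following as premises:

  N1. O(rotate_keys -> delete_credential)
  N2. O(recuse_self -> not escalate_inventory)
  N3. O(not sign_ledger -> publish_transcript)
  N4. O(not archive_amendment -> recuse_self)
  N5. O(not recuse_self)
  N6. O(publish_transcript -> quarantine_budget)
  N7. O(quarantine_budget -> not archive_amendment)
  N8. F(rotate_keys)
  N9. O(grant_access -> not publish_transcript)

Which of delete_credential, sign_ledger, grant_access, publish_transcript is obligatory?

Premise 5 states O(not recuse_self) outright.
Premise 4 is O(not archive_amendment -> recuse_self); contrapositively O(not recuse_self -> archive_amendment). Since O(not recuse_self) holds, K gives O(archive_amendment).
The contrapositive of premise 7 (O(quarantine_budget -> not archive_amendment)) is O(archive_amendment -> not quarantine_budget), and O(archive_amendment) is already established, so O(not quarantine_budget).
The contrapositive of premise 6 (O(publish_transcript -> quarantine_budget)) is O(not quarantine_budget -> not publish_transcript), and O(not quarantine_budget) is already established, so O(not publish_transcript).
Premise 3 is O(not sign_ledger -> publish_transcript); contrapositively O(not publish_transcript -> sign_ledger). Since O(not publish_transcript) holds, K gives O(sign_ledger).
So O(sign_ledger) holds — sign_ledger is obligatory. None of the other listed options is made obligatory by any chain of premises.

sign_ledger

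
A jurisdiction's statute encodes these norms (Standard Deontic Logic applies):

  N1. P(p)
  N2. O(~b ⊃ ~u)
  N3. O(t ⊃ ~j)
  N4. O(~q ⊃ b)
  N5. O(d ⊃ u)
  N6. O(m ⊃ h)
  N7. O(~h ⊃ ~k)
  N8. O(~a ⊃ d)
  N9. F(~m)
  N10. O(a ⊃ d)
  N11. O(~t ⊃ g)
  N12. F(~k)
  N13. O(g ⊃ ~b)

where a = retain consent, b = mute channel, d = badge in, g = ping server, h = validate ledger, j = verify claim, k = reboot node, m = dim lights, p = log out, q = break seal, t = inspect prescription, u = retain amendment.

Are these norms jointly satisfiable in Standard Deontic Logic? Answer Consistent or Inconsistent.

Premise 7 is O(~h ⊃ ~k), but O(~h) is not derivable from the premises, so it does not yield O(~k).
So O(~k) is not derivable, and the apparent clash with O(k) does not arise.
A world satisfying every obligation exists (e.g. a=false, b=true, d=true, g=false, h=true, j=false, k=true, m=true, p=false, q=false, t=true, u=true); no atom is both obligatory and forbidden, so the set is consistent.

Consistent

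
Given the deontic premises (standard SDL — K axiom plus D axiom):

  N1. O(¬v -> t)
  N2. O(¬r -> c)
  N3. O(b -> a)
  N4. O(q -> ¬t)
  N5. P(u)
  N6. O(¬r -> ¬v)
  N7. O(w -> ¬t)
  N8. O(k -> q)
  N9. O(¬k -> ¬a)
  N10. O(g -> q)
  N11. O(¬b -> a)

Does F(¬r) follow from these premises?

Yes

By case analysis on b: premise 3 gives O(b -> a) and premise 11 gives O(¬b -> a), so O(a) either way.
Premise 9, O(¬k -> ¬a), contraposes to O(a -> k); with O(a) we get O(k).
Premise 8 is O(k -> q); since O(k), deontic closure gives O(q).
From O(q) and premise 4, O(q -> ¬t), we obtain O(¬t).
Premise 1 is O(¬v -> t); contrapositively O(¬t -> v). Since O(¬t) holds, K gives O(v).
Premise 6 is O(¬r -> ¬v); contrapositively O(v -> r). Since O(v) holds, K gives O(r).
Premises 2, 5, 7, 10 do not contribute to this derivation.
So O(r) holds, i.e. F(¬r). The claim follows.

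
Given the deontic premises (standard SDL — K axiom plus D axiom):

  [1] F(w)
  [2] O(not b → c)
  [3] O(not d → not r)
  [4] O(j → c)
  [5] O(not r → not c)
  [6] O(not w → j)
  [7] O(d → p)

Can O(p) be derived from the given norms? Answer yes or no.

Yes

Premise 1, F(w), is equivalent to O(not w).
With premise 6, O(not w → j), the K-axiom yields O(j).
With premise 4, O(j → c), the K-axiom yields O(c).
Premise 5, O(not r → not c), contraposes to O(c → r); with O(c) we get O(r).
Premise 3 is O(not d → not r); contrapositively O(r → d). Since O(r) holds, K gives O(d).
With premise 7, O(d → p), the K-axiom yields O(p).
Premise 2 does not contribute to this derivation.
So O(p) follows.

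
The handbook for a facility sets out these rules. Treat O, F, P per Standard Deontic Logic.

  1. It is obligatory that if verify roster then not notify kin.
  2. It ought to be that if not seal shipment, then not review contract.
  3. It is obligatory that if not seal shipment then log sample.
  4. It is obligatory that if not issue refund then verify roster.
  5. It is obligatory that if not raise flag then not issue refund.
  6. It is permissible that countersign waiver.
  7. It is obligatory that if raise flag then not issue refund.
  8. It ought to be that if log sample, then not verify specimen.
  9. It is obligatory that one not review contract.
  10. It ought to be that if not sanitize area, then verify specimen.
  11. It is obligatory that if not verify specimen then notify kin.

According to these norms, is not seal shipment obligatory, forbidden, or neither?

Forbidden

By case analysis on ¬raise_flag: premise 5 gives O(¬raise_flag → ¬issue_refund) and premise 7 gives O(raise_flag → ¬issue_refund), so O(¬issue_refund) either way.
Premise 4 is O(¬issue_refund → verify_roster); since O(¬issue_refund), deontic closure gives O(verify_roster).
From O(verify_roster) and premise 1, O(verify_roster → ¬notify_kin), we obtain O(¬notify_kin).
The contrapositive of premise 11 (O(¬verify_specimen → notify_kin)) is O(¬notify_kin → verify_specimen), and O(¬notify_kin) is already established, so O(verify_specimen).
Premise 8 is O(log_sample → ¬verify_specimen); contrapositively O(verify_specimen → ¬log_sample). Since O(verify_specimen) holds, K gives O(¬log_sample).
Premise 3 is O(¬seal_shipment → log_sample); contrapositively O(¬log_sample → seal_shipment). Since O(¬log_sample) holds, K gives O(seal_shipment).
Premises 2, 6, 9, 10 do not contribute to this derivation.
Thus O(seal_shipment), which is F(¬seal_shipment): ¬seal_shipment is forbidden.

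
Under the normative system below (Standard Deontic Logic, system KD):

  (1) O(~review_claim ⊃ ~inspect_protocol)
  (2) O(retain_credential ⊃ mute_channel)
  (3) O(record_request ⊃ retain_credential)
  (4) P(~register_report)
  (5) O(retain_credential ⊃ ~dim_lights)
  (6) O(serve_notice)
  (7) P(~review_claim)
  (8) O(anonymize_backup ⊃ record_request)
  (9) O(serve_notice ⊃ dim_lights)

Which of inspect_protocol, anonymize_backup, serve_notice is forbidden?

From premise 6 we have O(serve_notice).
Premise 9 is O(serve_notice ⊃ dim_lights); since O(serve_notice), deontic closure gives O(dim_lights).
The contrapositive of premise 5 (O(retain_credential ⊃ ~dim_lights)) is O(dim_lights ⊃ ~retain_credential), and O(dim_lights) is already established, so O(~retain_credential).
The contrapositive of premise 3 (O(record_request ⊃ retain_credential)) is O(~retain_credential ⊃ ~record_request), and O(~retain_credential) is already established, so O(~record_request).
Premise 8, O(anonymize_backup ⊃ record_request), contraposes to O(~record_request ⊃ ~anonymize_backup); with O(~record_request) we get O(~anonymize_backup).
So O(~anonymize_backup) holds, i.e. anonymize_backup is forbidden. None of the other listed options is forbidden under the premises.

anonymize_backup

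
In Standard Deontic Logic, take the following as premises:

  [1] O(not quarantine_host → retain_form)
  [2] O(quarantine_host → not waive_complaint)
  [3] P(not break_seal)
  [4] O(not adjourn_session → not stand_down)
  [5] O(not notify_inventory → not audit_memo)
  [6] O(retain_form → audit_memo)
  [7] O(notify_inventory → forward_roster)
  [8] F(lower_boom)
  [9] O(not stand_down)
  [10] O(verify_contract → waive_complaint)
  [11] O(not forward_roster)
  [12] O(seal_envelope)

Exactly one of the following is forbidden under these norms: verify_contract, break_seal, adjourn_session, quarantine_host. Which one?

verify_contract

From premise 11 we have O(not forward_roster).
Premise 7, O(notify_inventory → forward_roster), contraposes to O(not forward_roster → not notify_inventory); with O(not forward_roster) we get O(not notify_inventory).
With premise 5, O(not notify_inventory → not audit_memo), the K-axiom yields O(not audit_memo).
Premise 6 is O(retain_form → audit_memo); contrapositively O(not audit_memo → not retain_form). Since O(not audit_memo) holds, K gives O(not retain_form).
Premise 1, O(not quarantine_host → retain_form), contraposes to O(not retain_form → quarantine_host); with O(not retain_form) we get O(quarantine_host).
With premise 2, O(quarantine_host → not waive_complaint), the K-axiom yields O(not waive_complaint).
Premise 10, O(verify_contract → waive_complaint), contraposes to O(not waive_complaint → not verify_contract); with O(not waive_complaint) we get O(not verify_contract).
So O(not verify_contract) holds, i.e. verify_contract is forbidden. None of the other listed options is forbidden under the premises.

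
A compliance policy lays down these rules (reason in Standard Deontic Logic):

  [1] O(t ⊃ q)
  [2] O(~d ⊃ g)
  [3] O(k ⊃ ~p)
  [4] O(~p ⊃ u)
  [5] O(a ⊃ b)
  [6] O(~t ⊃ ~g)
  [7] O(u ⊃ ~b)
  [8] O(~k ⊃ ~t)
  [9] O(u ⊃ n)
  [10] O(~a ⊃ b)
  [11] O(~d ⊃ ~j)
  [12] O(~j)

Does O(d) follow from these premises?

By case analysis on ~a: premise 10 gives O(~a ⊃ b) and premise 5 gives O(a ⊃ b), so O(b) either way.
Premise 7, O(u ⊃ ~b), contraposes to O(b ⊃ ~u); with O(b) we get O(~u).
Premise 4 is O(~p ⊃ u); contrapositively O(~u ⊃ p). Since O(~u) holds, K gives O(p).
Premise 3, O(k ⊃ ~p), contraposes to O(p ⊃ ~k); with O(p) we get O(~k).
From O(~k) and premise 8, O(~k ⊃ ~t), we obtain O(~t).
Applying K to premise 6 (O(~t ⊃ ~g)) and O(~t) yields O(~g).
Premise 2, O(~d ⊃ g), contraposes to O(~g ⊃ d); with O(~g) we get O(d).
Premises 1, 9, 11, 12 do not contribute to this derivation.
So O(d) follows.

Yes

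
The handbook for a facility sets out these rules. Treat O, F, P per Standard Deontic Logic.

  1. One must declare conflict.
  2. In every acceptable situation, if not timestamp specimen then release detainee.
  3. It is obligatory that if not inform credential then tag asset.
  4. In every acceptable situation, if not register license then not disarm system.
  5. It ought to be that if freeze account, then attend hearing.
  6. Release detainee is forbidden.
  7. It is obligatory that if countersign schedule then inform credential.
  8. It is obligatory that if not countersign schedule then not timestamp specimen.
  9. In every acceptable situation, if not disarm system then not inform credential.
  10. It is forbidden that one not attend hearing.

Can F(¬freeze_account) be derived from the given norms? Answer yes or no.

Premise 5 is O(freeze_account → attend_hearing); even if O(attend_hearing) held, inferring O(freeze_account) would be affirming the consequent — invalid.
No other premise forces O(freeze_account). An ideal world satisfying every premise can still have ¬freeze_account true, so F(¬freeze_account) is not derivable.

No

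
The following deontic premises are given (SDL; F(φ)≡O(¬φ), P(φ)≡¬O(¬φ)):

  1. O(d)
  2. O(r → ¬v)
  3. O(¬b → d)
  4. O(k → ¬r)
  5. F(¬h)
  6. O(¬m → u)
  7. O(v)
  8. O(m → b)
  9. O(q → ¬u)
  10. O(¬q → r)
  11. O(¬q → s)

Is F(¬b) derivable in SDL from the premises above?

Premise 7 states O(v) outright.
The contrapositive of premise 2 (O(r → ¬v)) is O(v → ¬r), and O(v) is already established, so O(¬r).
Premise 10, O(¬q → r), contraposes to O(¬r → q); with O(¬r) we get O(q).
From O(q) and premise 9, O(q → ¬u), we obtain O(¬u).
Premise 6, O(¬m → u), contraposes to O(¬u → m); with O(¬u) we get O(m).
With premise 8, O(m → b), the K-axiom yields O(b).
Premises 1, 3, 4, 5, 11 do not contribute to this derivation.
So O(b) holds, i.e. F(¬b). The claim follows.

Yes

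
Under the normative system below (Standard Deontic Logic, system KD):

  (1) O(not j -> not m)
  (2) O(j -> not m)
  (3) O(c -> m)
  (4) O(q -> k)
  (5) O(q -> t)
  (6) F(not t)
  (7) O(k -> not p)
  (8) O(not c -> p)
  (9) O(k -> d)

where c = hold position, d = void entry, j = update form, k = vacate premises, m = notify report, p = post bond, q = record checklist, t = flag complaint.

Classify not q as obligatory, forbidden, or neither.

By case analysis on j: premise 2 gives O(j -> not m) and premise 1 gives O(not j -> not m), so O(not m) either way.
Premise 3, O(c -> m), contraposes to O(not m -> not c); with O(not m) we get O(not c).
Applying K to premise 8 (O(not c -> p)) and O(not c) yields O(p).
Premise 7 is O(k -> not p); contrapositively O(p -> not k). Since O(p) holds, K gives O(not k).
The contrapositive of premise 4 (O(q -> k)) is O(not k -> not q), and O(not k) is already established, so O(not q).
Premises 5, 6, 9 do not contribute to this derivation.
Hence not q is obligatory.

Obligatory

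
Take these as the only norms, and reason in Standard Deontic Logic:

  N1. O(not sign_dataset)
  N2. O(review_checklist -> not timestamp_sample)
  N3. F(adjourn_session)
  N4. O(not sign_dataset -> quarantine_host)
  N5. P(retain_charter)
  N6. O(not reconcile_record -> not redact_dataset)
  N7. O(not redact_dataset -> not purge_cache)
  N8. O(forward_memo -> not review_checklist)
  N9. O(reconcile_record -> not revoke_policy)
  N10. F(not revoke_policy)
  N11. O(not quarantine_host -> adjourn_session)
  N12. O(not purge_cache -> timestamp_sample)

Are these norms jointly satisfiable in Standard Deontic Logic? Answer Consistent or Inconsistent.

Consistent

Premise 11 is O(not quarantine_host -> adjourn_session), but O(not quarantine_host) is not derivable from the premises, so it does not yield O(adjourn_session).
So O(adjourn_session) is not derivable, and the apparent clash with O(not adjourn_session) does not arise.
A world satisfying every obligation exists (e.g. adjourn_session=false, forward_memo=false, purge_cache=false, quarantine_host=true, reconcile_record=false, redact_dataset=false, retain_charter=false, review_checklist=false, revoke_policy=true, sign_dataset=false, timestamp_sample=true); no atom is both obligatory and forbidden, so the set is consistent.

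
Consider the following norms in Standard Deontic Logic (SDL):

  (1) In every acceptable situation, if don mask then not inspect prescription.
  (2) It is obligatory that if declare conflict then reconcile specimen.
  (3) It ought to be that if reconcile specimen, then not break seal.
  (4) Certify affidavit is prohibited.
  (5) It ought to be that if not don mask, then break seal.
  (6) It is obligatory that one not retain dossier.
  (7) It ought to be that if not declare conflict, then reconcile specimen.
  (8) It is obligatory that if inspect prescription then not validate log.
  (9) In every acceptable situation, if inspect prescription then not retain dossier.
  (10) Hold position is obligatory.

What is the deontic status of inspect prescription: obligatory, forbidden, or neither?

Forbidden

By case analysis on declare_conflict: premise 2 gives O(declare_conflict → reconcile_specimen) and premise 7 gives O(¬declare_conflict → reconcile_specimen), so O(reconcile_specimen) either way.
Premise 3 is O(reconcile_specimen → ¬break_seal); since O(reconcile_specimen), deontic closure gives O(¬break_seal).
The contrapositive of premise 5 (O(¬don_mask → break_seal)) is O(¬break_seal → don_mask), and O(¬break_seal) is already established, so O(don_mask).
Applying K to premise 1 (O(don_mask → ¬inspect_prescription)) and O(don_mask) yields O(¬inspect_prescription).
Premises 4, 6, 8, 9, 10 do not contribute to this derivation.
Thus O(¬inspect_prescription), which is F(inspect_prescription): inspect_prescription is forbidden.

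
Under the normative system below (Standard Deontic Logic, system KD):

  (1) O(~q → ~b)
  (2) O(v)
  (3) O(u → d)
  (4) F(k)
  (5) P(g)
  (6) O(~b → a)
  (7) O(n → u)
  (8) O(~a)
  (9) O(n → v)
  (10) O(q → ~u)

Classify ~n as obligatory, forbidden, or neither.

Obligatory

Premise 8 states O(~a) outright.
Premise 6, O(~b → a), contraposes to O(~a → b); with O(~a) we get O(b).
The contrapositive of premise 1 (O(~q → ~b)) is O(b → q), and O(b) is already established, so O(q).
Applying K to premise 10 (O(q → ~u)) and O(q) yields O(~u).
Premise 7, O(n → u), contraposes to O(~u → ~n); with O(~u) we get O(~n).
Premises 2, 3, 4, 5, 9 do not contribute to this derivation.
Hence ~n is obligatory.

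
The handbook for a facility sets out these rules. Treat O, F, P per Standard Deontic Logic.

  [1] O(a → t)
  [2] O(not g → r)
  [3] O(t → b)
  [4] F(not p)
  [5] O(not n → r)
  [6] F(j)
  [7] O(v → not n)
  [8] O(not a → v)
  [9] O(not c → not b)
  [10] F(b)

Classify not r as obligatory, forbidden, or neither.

Premise 10 is F(b), i.e. O(not b).
The contrapositive of premise 3 (O(t → b)) is O(not b → not t), and O(not b) is already established, so O(not t).
The contrapositive of premise 1 (O(a → t)) is O(not t → not a), and O(not t) is already established, so O(not a).
From O(not a) and premise 8, O(not a → v), we obtain O(v).
From O(v) and premise 7, O(v → not n), we obtain O(not n).
Premise 5 is O(not n → r); since O(not n), deontic closure gives O(r).
Premises 2, 4, 6, 9 do not contribute to this derivation.
Thus O(r), which is F(not r): not r is forbidden.

Forbidden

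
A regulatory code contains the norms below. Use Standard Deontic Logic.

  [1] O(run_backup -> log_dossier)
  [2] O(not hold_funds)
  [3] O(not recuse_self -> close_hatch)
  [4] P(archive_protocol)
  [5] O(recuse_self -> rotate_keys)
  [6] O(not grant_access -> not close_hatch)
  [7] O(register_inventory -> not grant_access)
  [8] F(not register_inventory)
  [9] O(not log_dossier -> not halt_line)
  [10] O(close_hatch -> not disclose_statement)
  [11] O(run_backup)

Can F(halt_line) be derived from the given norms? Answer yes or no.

No

Premise 9 is O(not log_dossier -> not halt_line), but O(not log_dossier) is not derivable from the premises, so it does not yield O(not halt_line).
No other premise forces O(not halt_line). An ideal world satisfying every premise can still have halt_line true, so F(halt_line) is not derivable.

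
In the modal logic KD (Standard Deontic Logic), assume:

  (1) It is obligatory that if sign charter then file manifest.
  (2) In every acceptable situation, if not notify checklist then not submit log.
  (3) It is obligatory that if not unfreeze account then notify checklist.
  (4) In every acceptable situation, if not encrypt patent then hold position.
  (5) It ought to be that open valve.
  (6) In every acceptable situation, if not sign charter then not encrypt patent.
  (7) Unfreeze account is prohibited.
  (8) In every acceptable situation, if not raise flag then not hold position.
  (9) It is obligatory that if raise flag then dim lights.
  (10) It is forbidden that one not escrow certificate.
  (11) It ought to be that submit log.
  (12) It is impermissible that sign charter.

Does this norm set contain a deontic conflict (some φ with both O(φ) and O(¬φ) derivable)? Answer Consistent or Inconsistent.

Consistent

Premise 2 is O(¬notify_checklist → ¬submit_log), but O(¬notify_checklist) is not derivable from the premises, so it does not yield O(¬submit_log).
So O(¬submit_log) is not derivable, and the apparent clash with O(submit_log) does not arise.
A world satisfying every obligation exists (e.g. dim_lights=true, encrypt_patent=false, escrow_certificate=true, file_manifest=false, hold_position=true, notify_checklist=true, open_valve=true, raise_flag=true, sign_charter=false, submit_log=true, unfreeze_account=false); no atom is both obligatory and forbidden, so the set is consistent.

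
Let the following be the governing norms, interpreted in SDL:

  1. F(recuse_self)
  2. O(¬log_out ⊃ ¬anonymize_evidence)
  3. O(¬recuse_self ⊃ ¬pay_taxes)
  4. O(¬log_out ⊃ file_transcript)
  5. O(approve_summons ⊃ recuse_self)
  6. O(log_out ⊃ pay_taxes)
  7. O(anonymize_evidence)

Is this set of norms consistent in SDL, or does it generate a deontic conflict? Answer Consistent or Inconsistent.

Inconsistent

From premise 7 we have O(anonymize_evidence).
The contrapositive of premise 2 (O(¬log_out ⊃ ¬anonymize_evidence)) is O(anonymize_evidence ⊃ log_out), and O(anonymize_evidence) is already established, so O(log_out).
Applying K to premise 6 (O(log_out ⊃ pay_taxes)) and O(log_out) yields O(pay_taxes).
Premise 3 is O(¬recuse_self ⊃ ¬pay_taxes); contrapositively O(pay_taxes ⊃ recuse_self). Since O(pay_taxes) holds, K gives O(recuse_self).
However, F(recuse_self) at premise 1 amounts to O(¬recuse_self).
We now have both O(recuse_self) and O(¬recuse_self) — recuse_self is simultaneously obligatory and forbidden, violating the D-axiom.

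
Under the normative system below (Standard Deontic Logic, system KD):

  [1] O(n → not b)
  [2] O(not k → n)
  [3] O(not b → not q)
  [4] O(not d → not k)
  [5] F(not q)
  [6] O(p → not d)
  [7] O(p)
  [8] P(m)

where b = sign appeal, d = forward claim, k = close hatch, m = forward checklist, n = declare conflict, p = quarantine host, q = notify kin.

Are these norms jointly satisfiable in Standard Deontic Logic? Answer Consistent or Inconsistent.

Inconsistent

Premise 5 is F(not q), i.e. O(q).
Premise 3, O(not b → not q), contraposes to O(q → b); with O(q) we get O(b).
Premise 1, O(n → not b), contraposes to O(b → not n); with O(b) we get O(not n).
The contrapositive of premise 2 (O(not k → n)) is O(not n → k), and O(not n) is already established, so O(k).
Premise 4 is O(not d → not k); contrapositively O(k → d). Since O(k) holds, K gives O(d).
Premise 6 is O(p → not d); contrapositively O(d → not p). Since O(d) holds, K gives O(not p).
Yet premise 7 states O(p).
We now have both O(not p) and O(p) — p is simultaneously obligatory and forbidden, violating the D-axiom.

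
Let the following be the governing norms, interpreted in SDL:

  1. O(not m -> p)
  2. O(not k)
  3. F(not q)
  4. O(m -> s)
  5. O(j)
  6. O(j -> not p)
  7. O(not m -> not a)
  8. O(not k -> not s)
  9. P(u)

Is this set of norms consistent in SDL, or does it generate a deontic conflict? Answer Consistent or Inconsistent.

Premise 5 gives O(j).
Premise 6 is O(j -> not p); since O(j), deontic closure gives O(not p).
Premise 1 is O(not m -> p); contrapositively O(not p -> m). Since O(not p) holds, K gives O(m).
From O(m) and premise 4, O(m -> s), we obtain O(s).
The contrapositive of premise 8 (O(not k -> not s)) is O(s -> k), and O(s) is already established, so O(k).
However, premise 2 gives O(not k).
We now have both O(k) and O(not k) — k is simultaneously obligatory and forbidden, violating the D-axiom.

Inconsistent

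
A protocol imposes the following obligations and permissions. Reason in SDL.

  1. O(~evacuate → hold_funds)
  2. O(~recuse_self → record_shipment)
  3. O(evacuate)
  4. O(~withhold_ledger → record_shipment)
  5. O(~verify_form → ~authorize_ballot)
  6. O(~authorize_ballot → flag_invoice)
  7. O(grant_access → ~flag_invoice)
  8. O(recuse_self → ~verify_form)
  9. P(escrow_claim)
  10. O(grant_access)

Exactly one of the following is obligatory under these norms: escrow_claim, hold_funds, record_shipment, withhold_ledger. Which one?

record_shipment

Premise 10 states O(grant_access) outright.
Applying K to premise 7 (O(grant_access → ~flag_invoice)) and O(grant_access) yields O(~flag_invoice).
The contrapositive of premise 6 (O(~authorize_ballot → flag_invoice)) is O(~flag_invoice → authorize_ballot), and O(~flag_invoice) is already established, so O(authorize_ballot).
Premise 5, O(~verify_form → ~authorize_ballot), contraposes to O(authorize_ballot → verify_form); with O(authorize_ballot) we get O(verify_form).
Premise 8 is O(recuse_self → ~verify_form); contrapositively O(verify_form → ~recuse_self). Since O(verify_form) holds, K gives O(~recuse_self).
From O(~recuse_self) and premise 2, O(~recuse_self → record_shipment), we obtain O(record_shipment).
So O(record_shipment) holds — record_shipment is obligatory. None of the other listed options is made obligatory by any chain of premises.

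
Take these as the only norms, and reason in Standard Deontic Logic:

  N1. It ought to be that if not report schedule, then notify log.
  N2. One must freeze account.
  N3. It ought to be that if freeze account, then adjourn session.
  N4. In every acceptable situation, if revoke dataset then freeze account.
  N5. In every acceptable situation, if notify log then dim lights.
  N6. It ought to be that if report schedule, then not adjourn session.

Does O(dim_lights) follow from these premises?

Yes

Premise 2 states O(freeze_account) outright.
Premise 3 is O(freeze_account → adjourn_session); since O(freeze_account), deontic closure gives O(adjourn_session).
The contrapositive of premise 6 (O(report_schedule → ¬adjourn_session)) is O(adjourn_session → ¬report_schedule), and O(adjourn_session) is already established, so O(¬report_schedule).
With premise 1, O(¬report_schedule → notify_log), the K-axiom yields O(notify_log).
Applying K to premise 5 (O(notify_log → dim_lights)) and O(notify_log) yields O(dim_lights).
Premise 4 does not contribute to this derivation.
So O(dim_lights) follows.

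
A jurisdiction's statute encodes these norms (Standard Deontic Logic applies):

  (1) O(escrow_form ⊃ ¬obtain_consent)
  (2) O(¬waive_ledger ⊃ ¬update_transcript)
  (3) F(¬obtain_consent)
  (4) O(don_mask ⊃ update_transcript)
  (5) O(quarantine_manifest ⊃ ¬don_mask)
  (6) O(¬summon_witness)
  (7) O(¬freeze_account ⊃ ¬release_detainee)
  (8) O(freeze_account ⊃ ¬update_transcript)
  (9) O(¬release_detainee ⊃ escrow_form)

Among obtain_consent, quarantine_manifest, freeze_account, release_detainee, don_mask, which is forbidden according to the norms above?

don_mask

Premise 3, F(¬obtain_consent), is equivalent to O(obtain_consent).
Premise 1, O(escrow_form ⊃ ¬obtain_consent), contraposes to O(obtain_consent ⊃ ¬escrow_form); with O(obtain_consent) we get O(¬escrow_form).
Premise 9 is O(¬release_detainee ⊃ escrow_form); contrapositively O(¬escrow_form ⊃ release_detainee). Since O(¬escrow_form) holds, K gives O(release_detainee).
Premise 7 is O(¬freeze_account ⊃ ¬release_detainee); contrapositively O(release_detainee ⊃ freeze_account). Since O(release_detainee) holds, K gives O(freeze_account).
Premise 8 is O(freeze_account ⊃ ¬update_transcript); since O(freeze_account), deontic closure gives O(¬update_transcript).
Premise 4, O(don_mask ⊃ update_transcript), contraposes to O(¬update_transcript ⊃ ¬don_mask); with O(¬update_transcript) we get O(¬don_mask).
So O(¬don_mask) holds, i.e. don_mask is forbidden. None of the other listed options is forbidden under the premises.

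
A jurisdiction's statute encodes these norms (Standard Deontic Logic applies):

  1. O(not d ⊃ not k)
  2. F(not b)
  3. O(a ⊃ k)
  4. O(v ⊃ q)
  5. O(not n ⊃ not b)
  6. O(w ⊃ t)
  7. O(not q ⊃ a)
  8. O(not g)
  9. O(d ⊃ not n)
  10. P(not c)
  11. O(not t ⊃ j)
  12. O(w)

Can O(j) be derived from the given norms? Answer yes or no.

Premise 11 is O(not t ⊃ j), but O(not t) is not derivable from the premises, so it does not yield O(j).
No other premise forces O(j). An ideal world satisfying every premise can still have j false, so O(j) is not derivable.

No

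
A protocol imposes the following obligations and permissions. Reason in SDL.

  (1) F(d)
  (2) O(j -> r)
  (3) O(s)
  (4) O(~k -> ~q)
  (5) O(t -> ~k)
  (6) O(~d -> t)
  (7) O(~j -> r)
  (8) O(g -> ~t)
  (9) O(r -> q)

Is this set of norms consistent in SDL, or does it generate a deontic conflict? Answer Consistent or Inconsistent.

Premises 7 and 2 are O(~j -> r) and O(j -> r); every ideal world satisfies ~j or j, so in either case r holds — hence O(r).
Applying K to premise 9 (O(r -> q)) and O(r) yields O(q).
Premise 4 is O(~k -> ~q); contrapositively O(q -> k). Since O(q) holds, K gives O(k).
The contrapositive of premise 5 (O(t -> ~k)) is O(k -> ~t), and O(k) is already established, so O(~t).
Premise 6 is O(~d -> t); contrapositively O(~t -> d). Since O(~t) holds, K gives O(d).
But premise 1, F(d), means O(~d).
We now have both O(d) and O(~d) — d is simultaneously obligatory and forbidden, violating the D-axiom.

Inconsistent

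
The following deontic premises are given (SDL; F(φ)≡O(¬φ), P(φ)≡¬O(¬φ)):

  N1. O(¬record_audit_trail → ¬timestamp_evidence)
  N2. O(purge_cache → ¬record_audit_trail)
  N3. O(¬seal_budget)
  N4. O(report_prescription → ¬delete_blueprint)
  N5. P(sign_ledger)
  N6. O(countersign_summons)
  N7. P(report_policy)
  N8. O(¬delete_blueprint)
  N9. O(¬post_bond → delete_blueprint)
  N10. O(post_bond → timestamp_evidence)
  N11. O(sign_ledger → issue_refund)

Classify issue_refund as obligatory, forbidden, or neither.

Neither

Premise 11 is O(sign_ledger → issue_refund), but O(sign_ledger) is not derivable from the premises (the permission P(sign_ledger) asserts only ¬O(¬sign_ledger), not O(sign_ledger)), so it does not yield O(issue_refund).
No premise or chain of K-axiom applications forces O(issue_refund), and none forces O(¬issue_refund). So issue_refund is neither obligatory nor forbidden under these norms.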